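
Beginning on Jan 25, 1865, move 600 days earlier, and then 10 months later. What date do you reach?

April 5, 1864

Going back 600 days from January 25, 1865:
Going back 25 days from January 25, 1865 reaches the end of the previous month; 600 − 25 = 575 left.
December 1864 has 31 days: 575 − 31 = 544 left.
November 1864 has 30 days: 544 − 30 = 514 left.
October 1864 has 31 days: 514 − 31 = 483 left.
September 1864 has 30 days: 483 − 30 = 453 left.
August 1864 has 31 days: 453 − 31 = 422 left.
July 1864 has 31 days: 422 − 31 = 391 left.
June 1864 has 30 days: 391 − 30 = 361 left.
May 1864 has 31 days: 361 − 31 = 330 left.
April 1864 has 30 days: 330 − 30 = 300 left.
March 1864 has 31 days: 300 − 31 = 269 left.
February 1864 has 29 days (1864 is a leap year): 269 − 29 = 240 left.
January 1864 has 31 days: 240 − 31 = 209 left.
December 1863 has 31 days: 209 − 31 = 178 left.
November 1863 has 30 days: 178 − 30 = 148 left.
October 1863 has 31 days: 148 − 31 = 117 left.
September 1863 has 30 days: 117 − 30 = 87 left.
August 1863 has 31 days: 87 − 31 = 56 left.
July 1863 has 31 days: 56 − 31 = 25 left.
June 1863 has 30 days; 30 − 25 = 5 → June 5, 1863.
Adding 10 months from June 5, 1863:
month 6 + 10 = 16, which is month 4 of year 1864 → April 1864.
Day 5 is valid in April, giving April 5, 1864.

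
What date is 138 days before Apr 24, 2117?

December 7, 2116

Subtracting 138 days from April 24, 2117.
Going back 24 days from April 24, 2117 reaches the end of the previous month; 138 − 24 = 114 left.
March 2117 has 31 days: 114 − 31 = 83 left.
February 2117 has 28 days (2117 is not a leap year): 83 − 28 = 55 left.
January 2117 has 31 days: 55 − 31 = 24 left.
December 2116 has 31 days; 31 − 24 = 7 → December 7, 2116.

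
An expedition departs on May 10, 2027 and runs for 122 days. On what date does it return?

Advancing 122 days from May 10, 2027.
May has 31 days, so 31 − 10 = 21 days remain after May 10, 2027; 122 − 21 = 101 left.
June 2027 has 30 days: 101 − 30 = 71 left.
July 2027 has 31 days: 71 − 31 = 40 left.
August 2027 has 31 days: 40 − 31 = 9 left.
9 days into September 2027 → September 9, 2027.

September 9, 2027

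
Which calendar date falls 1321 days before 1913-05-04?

September 21, 1909

Subtracting 1321 days from May 4, 1913.
Going back 4 days from May 4, 1913 reaches the end of the previous month; 1321 − 4 = 1317 left.
April 1913 has 30 days: 1317 − 30 = 1287 left.
March 1913 has 31 days: 1287 − 31 = 1256 left.
February 1913 has 28 days (1913 is not a leap year): 1256 − 28 = 1228 left.
January 1913 has 31 days: 1228 − 31 = 1197 left.
December 1912 has 31 days: 1197 − 31 = 1166 left.
November 1912 has 30 days: 1166 − 30 = 1136 left.
October 1912 has 31 days: 1136 − 31 = 1105 left.
September 1912 has 30 days: 1105 − 30 = 1075 left.
August 1912 has 31 days: 1075 − 31 = 1044 left.
July 1912 has 31 days: 1044 − 31 = 1013 left.
June 1912 has 30 days: 1013 − 30 = 983 left.
May 1912 has 31 days: 983 − 31 = 952 left.
April 1912 has 30 days: 952 − 30 = 922 left.
March 1912 has 31 days: 922 − 31 = 891 left.
February 1912 has 29 days (1912 is a leap year): 891 − 29 = 862 left.
January 1912 has 31 days: 862 − 31 = 831 left.
December 1911 has 31 days: 831 − 31 = 800 left.
November 1911 has 30 days: 800 − 30 = 770 left.
October 1911 has 31 days: 770 − 31 = 739 left.
September 1911 has 30 days: 739 − 30 = 709 left.
August 1911 has 31 days: 709 − 31 = 678 left.
July 1911 has 31 days: 678 − 31 = 647 left.
June 1911 has 30 days: 647 − 30 = 617 left.
May 1911 has 31 days: 617 − 31 = 586 left.
April 1911 has 30 days: 586 − 30 = 556 left.
March 1911 has 31 days: 556 − 31 = 525 left.
February 1911 has 28 days (1911 is not a leap year): 525 − 28 = 497 left.
January 1911 has 31 days: 497 − 31 = 466 left.
December 1910 has 31 days: 466 − 31 = 435 left.
November 1910 has 30 days: 435 − 30 = 405 left.
October 1910 has 31 days: 405 − 31 = 374 left.
September 1910 has 30 days: 374 − 30 = 344 left.
August 1910 has 31 days: 344 − 31 = 313 left.
July 1910 has 31 days: 313 − 31 = 282 left.
June 1910 has 30 days: 282 − 30 = 252 left.
May 1910 has 31 days: 252 − 31 = 221 left.
April 1910 has 30 days: 221 − 30 = 191 left.
March 1910 has 31 days: 191 − 31 = 160 left.
February 1910 has 28 days (1910 is not a leap year): 160 − 28 = 132 left.
January 1910 has 31 days: 132 − 31 = 101 left.
December 1909 has 31 days: 101 − 31 = 70 left.
November 1909 has 30 days: 70 − 30 = 40 left.
October 1909 has 31 days: 40 − 31 = 9 left.
September 1909 has 30 days; 30 − 9 = 21 → September 21, 1909.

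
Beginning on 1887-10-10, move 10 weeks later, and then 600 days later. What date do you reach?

Counting forward 10 weeks (= 70 days) from October 10, 1887:
October has 31 days, so 31 − 10 = 21 days remain after October 10, 1887; 70 − 21 = 49 left.
November 1887 has 30 days: 49 − 30 = 19 left.
19 days into December 1887 → December 19, 1887.
Counting forward 600 days from December 19, 1887:
December has 31 days, so 31 − 19 = 12 days remain after December 19, 1887; 600 − 12 = 588 left.
January 1888 has 31 days: 588 − 31 = 557 left.
February 1888 has 29 days (1888 is a leap year): 557 − 29 = 528 left.
March 1888 has 31 days: 528 − 31 = 497 left.
April 1888 has 30 days: 497 − 30 = 467 left.
May 1888 has 31 days: 467 − 31 = 436 left.
June 1888 has 30 days: 436 − 30 = 406 left.
July 1888 has 31 days: 406 − 31 = 375 left.
August 1888 has 31 days: 375 − 31 = 344 left.
September 1888 has 30 days: 344 − 30 = 314 left.
October 1888 has 31 days: 314 − 31 = 283 left.
November 1888 has 30 days: 283 − 30 = 253 left.
December 1888 has 31 days: 253 − 31 = 222 left.
January 1889 has 31 days: 222 − 31 = 191 left.
February 1889 has 28 days (1889 is not a leap year): 191 − 28 = 163 left.
March 1889 has 31 days: 163 − 31 = 132 left.
April 1889 has 30 days: 132 − 30 = 102 left.
May 1889 has 31 days: 102 − 31 = 71 left.
June 1889 has 30 days: 71 − 30 = 41 left.
July 1889 has 31 days: 41 − 31 = 10 left.
10 days into August 1889 → August 10, 1889.

August 10, 1889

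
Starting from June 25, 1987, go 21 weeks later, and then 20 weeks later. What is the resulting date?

Counting forward 21 weeks (= 147 days) from June 25, 1987:
June has 30 days, so 30 − 25 = 5 days remain after June 25, 1987; 147 − 5 = 142 left.
July 1987 has 31 days: 142 − 31 = 111 left.
August 1987 has 31 days: 111 − 31 = 80 left.
September 1987 has 30 days: 80 − 30 = 50 left.
October 1987 has 31 days: 50 − 31 = 19 left.
19 days into November 1987 → November 19, 1987.
Advancing 20 weeks (= 140 days) from November 19, 1987:
November has 30 days, so 30 − 19 = 11 days remain after November 19, 1987; 140 − 11 = 129 left.
December 1987 has 31 days: 129 − 31 = 98 left.
January 1988 has 31 days: 98 − 31 = 67 left.
February 1988 has 29 days (1988 is a leap year): 67 − 29 = 38 left.
March 1988 has 31 days: 38 − 31 = 7 left.
7 days into April 1988 → April 7, 1988.

April 7, 1988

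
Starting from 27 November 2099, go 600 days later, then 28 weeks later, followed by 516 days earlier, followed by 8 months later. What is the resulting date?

May 3, 2101

Advancing 600 days from November 27, 2099:
November has 30 days, so 30 − 27 = 3 days remain after November 27, 2099; 600 − 3 = 597 left.
December 2099 has 31 days: 597 − 31 = 566 left.
January 2100 has 31 days: 566 − 31 = 535 left.
February 2100 has 28 days (2100 is not a leap year (divisible by 100 but not 400)): 535 − 28 = 507 left.
March 2100 has 31 days: 507 − 31 = 476 left.
April 2100 has 30 days: 476 − 30 = 446 left.
May 2100 has 31 days: 446 − 31 = 415 left.
June 2100 has 30 days: 415 − 30 = 385 left.
July 2100 has 31 days: 385 − 31 = 354 left.
August 2100 has 31 days: 354 − 31 = 323 left.
September 2100 has 30 days: 323 − 30 = 293 left.
October 2100 has 31 days: 293 − 31 = 262 left.
November 2100 has 30 days: 262 − 30 = 232 left.
December 2100 has 31 days: 232 − 31 = 201 left.
January 2101 has 31 days: 201 − 31 = 170 left.
February 2101 has 28 days (2101 is not a leap year): 170 − 28 = 142 left.
March 2101 has 31 days: 142 − 31 = 111 left.
April 2101 has 30 days: 111 − 30 = 81 left.
May 2101 has 31 days: 81 − 31 = 50 left.
June 2101 has 30 days: 50 − 30 = 20 left.
20 days into July 2101 → July 20, 2101.
Counting forward 28 weeks (= 196 days) from July 20, 2101:
July has 31 days, so 31 − 20 = 11 days remain after July 20, 2101; 196 − 11 = 185 left.
August 2101 has 31 days: 185 − 31 = 154 left.
September 2101 has 30 days: 154 − 30 = 124 left.
October 2101 has 31 days: 124 − 31 = 93 left.
November 2101 has 30 days: 93 − 30 = 63 left.
December 2101 has 31 days: 63 − 31 = 32 left.
January 2102 has 31 days: 32 − 31 = 1 left.
1 day into February 2102 → February 1, 2102.
Going back 516 days from February 1, 2102:
Going back 1 day from February 1, 2102 reaches the end of the previous month; 516 − 1 = 515 left.
January 2102 has 31 days: 515 − 31 = 484 left.
December 2101 has 31 days: 484 − 31 = 453 left.
November 2101 has 30 days: 453 − 30 = 423 left.
October 2101 has 31 days: 423 − 31 = 392 left.
September 2101 has 30 days: 392 − 30 = 362 left.
August 2101 has 31 days: 362 − 31 = 331 left.
July 2101 has 31 days: 331 − 31 = 300 left.
June 2101 has 30 days: 300 − 30 = 270 left.
May 2101 has 31 days: 270 − 31 = 239 left.
April 2101 has 30 days: 239 − 30 = 209 left.
March 2101 has 31 days: 209 − 31 = 178 left.
February 2101 has 28 days (2101 is not a leap year): 178 − 28 = 150 left.
January 2101 has 31 days: 150 − 31 = 119 left.
December 2100 has 31 days: 119 − 31 = 88 left.
November 2100 has 30 days: 88 − 30 = 58 left.
October 2100 has 31 days: 58 − 31 = 27 left.
September 2100 has 30 days; 30 − 27 = 3 → September 3, 2100.
Advancing 8 months from September 3, 2100:
month 9 + 8 = 17, which is month 5 of year 2101 → May 2101.
Day 3 is valid in May, giving May 3, 2101.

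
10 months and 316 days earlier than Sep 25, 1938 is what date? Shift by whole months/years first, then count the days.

January 13, 1937

Going back 10 months and 316 days from September 25, 1938: first the month/year part, then the days.
month 9 − 10 = -1, which is month 11 of year 1937 → November 1937.
Day 25 is valid in November, giving November 25, 1937.
Now subtract 316 days from November 25, 1937.
Going back 25 days from November 25, 1937 reaches the end of the previous month; 316 − 25 = 291 left.
October 1937 has 31 days: 291 − 31 = 260 left.
September 1937 has 30 days: 260 − 30 = 230 left.
August 1937 has 31 days: 230 − 31 = 199 left.
July 1937 has 31 days: 199 − 31 = 168 left.
June 1937 has 30 days: 168 − 30 = 138 left.
May 1937 has 31 days: 138 − 31 = 107 left.
April 1937 has 30 days: 107 − 30 = 77 left.
March 1937 has 31 days: 77 − 31 = 46 left.
February 1937 has 28 days (1937 is not a leap year): 46 − 28 = 18 left.
January 1937 has 31 days; 31 − 18 = 13 → January 13, 1937.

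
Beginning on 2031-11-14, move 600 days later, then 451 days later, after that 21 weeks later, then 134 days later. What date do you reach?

Adding 600 days from November 14, 2031:
November has 30 days, so 30 − 14 = 16 days remain after November 14, 2031; 600 − 16 = 584 left.
December 2031 has 31 days: 584 − 31 = 553 left.
January 2032 has 31 days: 553 − 31 = 522 left.
February 2032 has 29 days (2032 is a leap year): 522 − 29 = 493 left.
March 2032 has 31 days: 493 − 31 = 462 left.
April 2032 has 30 days: 462 − 30 = 432 left.
May 2032 has 31 days: 432 − 31 = 401 left.
June 2032 has 30 days: 401 − 30 = 371 left.
July 2032 has 31 days: 371 − 31 = 340 left.
August 2032 has 31 days: 340 − 31 = 309 left.
September 2032 has 30 days: 309 − 30 = 279 left.
October 2032 has 31 days: 279 − 31 = 248 left.
November 2032 has 30 days: 248 − 30 = 218 left.
December 2032 has 31 days: 218 − 31 = 187 left.
January 2033 has 31 days: 187 − 31 = 156 left.
February 2033 has 28 days (2033 is not a leap year): 156 − 28 = 128 left.
March 2033 has 31 days: 128 − 31 = 97 left.
April 2033 has 30 days: 97 − 30 = 67 left.
May 2033 has 31 days: 67 − 31 = 36 left.
June 2033 has 30 days: 36 − 30 = 6 left.
6 days into July 2033 → July 6, 2033.
Adding 451 days from July 6, 2033:
July has 31 days, so 31 − 6 = 25 days remain after July 6, 2033; 451 − 25 = 426 left.
August 2033 has 31 days: 426 − 31 = 395 left.
September 2033 has 30 days: 395 − 30 = 365 left.
October 2033 has 31 days: 365 − 31 = 334 left.
November 2033 has 30 days: 334 − 30 = 304 left.
December 2033 has 31 days: 304 − 31 = 273 left.
January 2034 has 31 days: 273 − 31 = 242 left.
February 2034 has 28 days (2034 is not a leap year): 242 − 28 = 214 left.
March 2034 has 31 days: 214 − 31 = 183 left.
April 2034 has 30 days: 183 − 30 = 153 left.
May 2034 has 31 days: 153 − 31 = 122 left.
June 2034 has 30 days: 122 − 30 = 92 left.
July 2034 has 31 days: 92 − 31 = 61 left.
August 2034 has 31 days: 61 − 31 = 30 left.
30 days into September 2034 → September 30, 2034.
Counting forward 21 weeks (= 147 days) from September 30, 2034:
September has 30 days, so 30 − 30 = 0 days remain after September 30, 2034; 147 − 0 = 147 left.
October 2034 has 31 days: 147 − 31 = 116 left.
November 2034 has 30 days: 116 − 30 = 86 left.
December 2034 has 31 days: 86 − 31 = 55 left.
January 2035 has 31 days: 55 − 31 = 24 left.
24 days into February 2035 → February 24, 2035.
Counting forward 134 days from February 24, 2035:
February has 28 days, so 28 − 24 = 4 days remain after February 24, 2035; 134 − 4 = 130 left.
March 2035 has 31 days: 130 − 31 = 99 left.
April 2035 has 30 days: 99 − 30 = 69 left.
May 2035 has 31 days: 69 − 31 = 38 left.
June 2035 has 30 days: 38 − 30 = 8 left.
8 days into July 2035 → July 8, 2035.

July 8, 2035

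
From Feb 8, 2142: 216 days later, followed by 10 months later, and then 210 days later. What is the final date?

Advancing 216 days from February 8, 2142:
February has 28 days, so 28 − 8 = 20 days remain after February 8, 2142; 216 − 20 = 196 left.
March 2142 has 31 days: 196 − 31 = 165 left.
April 2142 has 30 days: 165 − 30 = 135 left.
May 2142 has 31 days: 135 − 31 = 104 left.
June 2142 has 30 days: 104 − 30 = 74 left.
July 2142 has 31 days: 74 − 31 = 43 left.
August 2142 has 31 days: 43 − 31 = 12 left.
12 days into September 2142 → September 12, 2142.
Advancing 10 months from September 12, 2142:
month 9 + 10 = 19, which is month 7 of year 2143 → July 2143.
Day 12 is valid in July, giving July 12, 2143.
Adding 210 days from July 12, 2143:
July has 31 days, so 31 − 12 = 19 days remain after July 12, 2143; 210 − 19 = 191 left.
August 2143 has 31 days: 191 − 31 = 160 left.
September 2143 has 30 days: 160 − 30 = 130 left.
October 2143 has 31 days: 130 − 31 = 99 left.
November 2143 has 30 days: 99 − 30 = 69 left.
December 2143 has 31 days: 69 − 31 = 38 left.
January 2144 has 31 days: 38 − 31 = 7 left.
7 days into February 2144 → February 7, 2144.

February 7, 2144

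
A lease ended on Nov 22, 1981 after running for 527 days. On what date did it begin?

June 13, 1980

Counting back 527 days from November 22, 1981.
Going back 22 days from November 22, 1981 reaches the end of the previous month; 527 − 22 = 505 left.
October 1981 has 31 days: 505 − 31 = 474 left.
September 1981 has 30 days: 474 − 30 = 444 left.
August 1981 has 31 days: 444 − 31 = 413 left.
July 1981 has 31 days: 413 − 31 = 382 left.
June 1981 has 30 days: 382 − 30 = 352 left.
May 1981 has 31 days: 352 − 31 = 321 left.
April 1981 has 30 days: 321 − 30 = 291 left.
March 1981 has 31 days: 291 − 31 = 260 left.
February 1981 has 28 days (1981 is not a leap year): 260 − 28 = 232 left.
January 1981 has 31 days: 232 − 31 = 201 left.
December 1980 has 31 days: 201 − 31 = 170 left.
November 1980 has 30 days: 170 − 30 = 140 left.
October 1980 has 31 days: 140 − 31 = 109 left.
September 1980 has 30 days: 109 − 30 = 79 left.
August 1980 has 31 days: 79 − 31 = 48 left.
July 1980 has 31 days: 48 − 31 = 17 left.
June 1980 has 30 days; 30 − 17 = 13 → June 13, 1980.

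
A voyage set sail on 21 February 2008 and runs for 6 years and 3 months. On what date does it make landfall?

May 21, 2014

Adding 6 years and 3 months from February 21, 2008.
+6 years → 2014; month 2 + 3 = 5 → May 2014.
Day 21 is valid in May, giving May 21, 2014.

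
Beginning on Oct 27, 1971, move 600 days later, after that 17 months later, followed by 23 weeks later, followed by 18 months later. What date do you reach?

October 28, 1976

Advancing 600 days from October 27, 1971:
October has 31 days, so 31 − 27 = 4 days remain after October 27, 1971; 600 − 4 = 596 left.
November 1971 has 30 days: 596 − 30 = 566 left.
December 1971 has 31 days: 566 − 31 = 535 left.
January 1972 has 31 days: 535 − 31 = 504 left.
February 1972 has 29 days (1972 is a leap year): 504 − 29 = 475 left.
March 1972 has 31 days: 475 − 31 = 444 left.
April 1972 has 30 days: 444 − 30 = 414 left.
May 1972 has 31 days: 414 − 31 = 383 left.
June 1972 has 30 days: 383 − 30 = 353 left.
July 1972 has 31 days: 353 − 31 = 322 left.
August 1972 has 31 days: 322 − 31 = 291 left.
September 1972 has 30 days: 291 − 30 = 261 left.
October 1972 has 31 days: 261 − 31 = 230 left.
November 1972 has 30 days: 230 − 30 = 200 left.
December 1972 has 31 days: 200 − 31 = 169 left.
January 1973 has 31 days: 169 − 31 = 138 left.
February 1973 has 28 days (1973 is not a leap year): 138 − 28 = 110 left.
March 1973 has 31 days: 110 − 31 = 79 left.
April 1973 has 30 days: 79 − 30 = 49 left.
May 1973 has 31 days: 49 − 31 = 18 left.
18 days into June 1973 → June 18, 1973.
Adding 17 months from June 18, 1973:
month 6 + 17 = 23, which is month 11 of year 1974 → November 1974.
Day 18 is valid in November, giving November 18, 1974.
Adding 23 weeks (= 161 days) from November 18, 1974:
November has 30 days, so 30 − 18 = 12 days remain after November 18, 1974; 161 − 12 = 149 left.
December 1974 has 31 days: 149 − 31 = 118 left.
January 1975 has 31 days: 118 − 31 = 87 left.
February 1975 has 28 days (1975 is not a leap year): 87 − 28 = 59 left.
March 1975 has 31 days: 59 − 31 = 28 left.
28 days into April 1975 → April 28, 1975.
Counting forward 18 months from April 28, 1975:
month 4 + 18 = 22, which is month 10 of year 1976 → October 1976.
Day 28 is valid in October, giving October 28, 1976.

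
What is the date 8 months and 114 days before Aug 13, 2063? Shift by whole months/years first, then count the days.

August 21, 2062

Counting back 8 months and 114 days from August 13, 2063: first the month/year part, then the days.
month 8 − 8 = 0, which is month 12 of year 2062 → December 2062.
Day 13 is valid in December, giving December 13, 2062.
Now subtract 114 days from December 13, 2062.
Going back 13 days from December 13, 2062 reaches the end of the previous month; 114 − 13 = 101 left.
November 2062 has 30 days: 101 − 30 = 71 left.
October 2062 has 31 days: 71 − 31 = 40 left.
September 2062 has 30 days: 40 − 30 = 10 left.
August 2062 has 31 days; 31 − 10 = 21 → August 21, 2062.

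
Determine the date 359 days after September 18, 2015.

Adding 359 days from September 18, 2015.
September has 30 days, so 30 − 18 = 12 days remain after September 18, 2015; 359 − 12 = 347 left.
October 2015 has 31 days: 347 − 31 = 316 left.
November 2015 has 30 days: 316 − 30 = 286 left.
December 2015 has 31 days: 286 − 31 = 255 left.
January 2016 has 31 days: 255 − 31 = 224 left.
February 2016 has 29 days (2016 is a leap year): 224 − 29 = 195 left.
March 2016 has 31 days: 195 − 31 = 164 left.
April 2016 has 30 days: 164 − 30 = 134 left.
May 2016 has 31 days: 134 − 31 = 103 left.
June 2016 has 30 days: 103 − 30 = 73 left.
July 2016 has 31 days: 73 − 31 = 42 left.
August 2016 has 31 days: 42 − 31 = 11 left.
11 days into September 2016 → September 11, 2016.

September 11, 2016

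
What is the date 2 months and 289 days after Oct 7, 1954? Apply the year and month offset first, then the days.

September 22, 1955

Adding 2 months and 289 days from October 7, 1954: first the month/year part, then the days.
month 10 + 2 = 12 → December 1954.
Day 7 is valid in December, giving December 7, 1954.
Now add 289 days from December 7, 1954.
December has 31 days, so 31 − 7 = 24 days remain after December 7, 1954; 289 − 24 = 265 left.
January 1955 has 31 days: 265 − 31 = 234 left.
February 1955 has 28 days (1955 is not a leap year): 234 − 28 = 206 left.
March 1955 has 31 days: 206 − 31 = 175 left.
April 1955 has 30 days: 175 − 30 = 145 left.
May 1955 has 31 days: 145 − 31 = 114 left.
June 1955 has 30 days: 114 − 30 = 84 left.
July 1955 has 31 days: 84 − 31 = 53 left.
August 1955 has 31 days: 53 − 31 = 22 left.
22 days into September 1955 → September 22, 1955.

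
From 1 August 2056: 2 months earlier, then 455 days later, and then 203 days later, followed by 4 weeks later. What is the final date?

Counting back 2 months from August 1, 2056:
month 8 − 2 = 6 → June 2056.
Day 1 is valid in June, giving June 1, 2056.
Advancing 455 days from June 1, 2056:
June has 30 days, so 30 − 1 = 29 days remain after June 1, 2056; 455 − 29 = 426 left.
July 2056 has 31 days: 426 − 31 = 395 left.
August 2056 has 31 days: 395 − 31 = 364 left.
September 2056 has 30 days: 364 − 30 = 334 left.
October 2056 has 31 days: 334 − 31 = 303 left.
November 2056 has 30 days: 303 − 30 = 273 left.
December 2056 has 31 days: 273 − 31 = 242 left.
January 2057 has 31 days: 242 − 31 = 211 left.
February 2057 has 28 days (2057 is not a leap year): 211 − 28 = 183 left.
March 2057 has 31 days: 183 − 31 = 152 left.
April 2057 has 30 days: 152 − 30 = 122 left.
May 2057 has 31 days: 122 − 31 = 91 left.
June 2057 has 30 days: 91 − 30 = 61 left.
July 2057 has 31 days: 61 − 31 = 30 left.
30 days into August 2057 → August 30, 2057.
Adding 203 days from August 30, 2057:
August has 31 days, so 31 − 30 = 1 day remains after August 30, 2057; 203 − 1 = 202 left.
September 2057 has 30 days: 202 − 30 = 172 left.
October 2057 has 31 days: 172 − 31 = 141 left.
November 2057 has 30 days: 141 − 30 = 111 left.
December 2057 has 31 days: 111 − 31 = 80 left.
January 2058 has 31 days: 80 − 31 = 49 left.
February 2058 has 28 days (2058 is not a leap year): 49 − 28 = 21 left.
21 days into March 2058 → March 21, 2058.
Adding 4 weeks (= 28 days) from March 21, 2058:
March has 31 days, so 31 − 21 = 10 days remain after March 21, 2058; 28 − 10 = 18 left.
18 days into April 2058 → April 18, 2058.

April 18, 2058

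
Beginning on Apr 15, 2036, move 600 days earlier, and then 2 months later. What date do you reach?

Going back 600 days from April 15, 2036:
Going back 15 days from April 15, 2036 reaches the end of the previous month; 600 − 15 = 585 left.
March 2036 has 31 days: 585 − 31 = 554 left.
February 2036 has 29 days (2036 is a leap year): 554 − 29 = 525 left.
January 2036 has 31 days: 525 − 31 = 494 left.
December 2035 has 31 days: 494 − 31 = 463 left.
November 2035 has 30 days: 463 − 30 = 433 left.
October 2035 has 31 days: 433 − 31 = 402 left.
September 2035 has 30 days: 402 − 30 = 372 left.
August 2035 has 31 days: 372 − 31 = 341 left.
July 2035 has 31 days: 341 − 31 = 310 left.
June 2035 has 30 days: 310 − 30 = 280 left.
May 2035 has 31 days: 280 − 31 = 249 left.
April 2035 has 30 days: 249 − 30 = 219 left.
March 2035 has 31 days: 219 − 31 = 188 left.
February 2035 has 28 days (2035 is not a leap year): 188 − 28 = 160 left.
January 2035 has 31 days: 160 − 31 = 129 left.
December 2034 has 31 days: 129 − 31 = 98 left.
November 2034 has 30 days: 98 − 30 = 68 left.
October 2034 has 31 days: 68 − 31 = 37 left.
September 2034 has 30 days: 37 − 30 = 7 left.
August 2034 has 31 days; 31 − 7 = 24 → August 24, 2034.
Counting forward 2 months from August 24, 2034:
month 8 + 2 = 10 → October 2034.
Day 24 is valid in October, giving October 24, 2034.

October 24, 2034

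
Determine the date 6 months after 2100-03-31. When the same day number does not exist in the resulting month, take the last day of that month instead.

Adding 6 months from March 31, 2100.
month 3 + 6 = 9 → September 2100.
September 2100 has only 30 days and the start was day 31, so the date clamps to September 30, 2100.

September 30, 2100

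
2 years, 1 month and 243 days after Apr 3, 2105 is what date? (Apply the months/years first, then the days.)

Adding 2 years, 1 month and 243 days from April 3, 2105: first the month/year part, then the days.
+2 years → 2107; month 4 + 1 = 5 → May 2107.
Day 3 is valid in May, giving May 3, 2107.
Now add 243 days from May 3, 2107.
May has 31 days, so 31 − 3 = 28 days remain after May 3, 2107; 243 − 28 = 215 left.
June 2107 has 30 days: 215 − 30 = 185 left.
July 2107 has 31 days: 185 − 31 = 154 left.
August 2107 has 31 days: 154 − 31 = 123 left.
September 2107 has 30 days: 123 − 30 = 93 left.
October 2107 has 31 days: 93 − 31 = 62 left.
November 2107 has 30 days: 62 − 30 = 32 left.
December 2107 has 31 days: 32 − 31 = 1 left.
1 day into January 2108 → January 1, 2108.

January 1, 2108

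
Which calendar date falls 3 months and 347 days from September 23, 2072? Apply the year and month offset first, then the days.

Counting forward 3 months and 347 days from September 23, 2072: first the month/year part, then the days.
month 9 + 3 = 12 → December 2072.
Day 23 is valid in December, giving December 23, 2072.
Now add 347 days from December 23, 2072.
December has 31 days, so 31 − 23 = 8 days remain after December 23, 2072; 347 − 8 = 339 left.
January 2073 has 31 days: 339 − 31 = 308 left.
February 2073 has 28 days (2073 is not a leap year): 308 − 28 = 280 left.
March 2073 has 31 days: 280 − 31 = 249 left.
April 2073 has 30 days: 249 − 30 = 219 left.
May 2073 has 31 days: 219 − 31 = 188 left.
June 2073 has 30 days: 188 − 30 = 158 left.
July 2073 has 31 days: 158 − 31 = 127 left.
August 2073 has 31 days: 127 − 31 = 96 left.
September 2073 has 30 days: 96 − 30 = 66 left.
October 2073 has 31 days: 66 − 31 = 35 left.
November 2073 has 30 days: 35 − 30 = 5 left.
5 days into December 2073 → December 5, 2073.

December 5, 2073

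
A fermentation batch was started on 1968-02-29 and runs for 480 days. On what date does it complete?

Counting forward 480 days from February 29, 1968.
February has 29 days, so 29 − 29 = 0 days remain after February 29, 1968; 480 − 0 = 480 left.
March 1968 has 31 days: 480 − 31 = 449 left.
April 1968 has 30 days: 449 − 30 = 419 left.
May 1968 has 31 days: 419 − 31 = 388 left.
June 1968 has 30 days: 388 − 30 = 358 left.
July 1968 has 31 days: 358 − 31 = 327 left.
August 1968 has 31 days: 327 − 31 = 296 left.
September 1968 has 30 days: 296 − 30 = 266 left.
October 1968 has 31 days: 266 − 31 = 235 left.
November 1968 has 30 days: 235 − 30 = 205 left.
December 1968 has 31 days: 205 − 31 = 174 left.
January 1969 has 31 days: 174 − 31 = 143 left.
February 1969 has 28 days (1969 is not a leap year): 143 − 28 = 115 left.
March 1969 has 31 days: 115 − 31 = 84 left.
April 1969 has 30 days: 84 − 30 = 54 left.
May 1969 has 31 days: 54 − 31 = 23 left.
23 days into June 1969 → June 23, 1969.

June 23, 1969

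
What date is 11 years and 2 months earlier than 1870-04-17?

Going back 11 years and 2 months from April 17, 1870.
-11 years → 1859; month 4 − 2 = 2 → February 1859.
Day 17 is valid in February, giving February 17, 1859.

February 17, 1859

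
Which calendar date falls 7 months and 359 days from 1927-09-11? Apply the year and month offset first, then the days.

April 5, 1929

Counting forward 7 months and 359 days from September 11, 1927: first the month/year part, then the days.
month 9 + 7 = 16, which is month 4 of year 1928 → April 1928.
Day 11 is valid in April, giving April 11, 1928.
Now add 359 days from April 11, 1928.
April has 30 days, so 30 − 11 = 19 days remain after April 11, 1928; 359 − 19 = 340 left.
May 1928 has 31 days: 340 − 31 = 309 left.
June 1928 has 30 days: 309 − 30 = 279 left.
July 1928 has 31 days: 279 − 31 = 248 left.
August 1928 has 31 days: 248 − 31 = 217 left.
September 1928 has 30 days: 217 − 30 = 187 left.
October 1928 has 31 days: 187 − 31 = 156 left.
November 1928 has 30 days: 156 − 30 = 126 left.
December 1928 has 31 days: 126 − 31 = 95 left.
January 1929 has 31 days: 95 − 31 = 64 left.
February 1929 has 28 days (1929 is not a leap year): 64 − 28 = 36 left.
March 1929 has 31 days: 36 − 31 = 5 left.
5 days into April 1929 → April 5, 1929.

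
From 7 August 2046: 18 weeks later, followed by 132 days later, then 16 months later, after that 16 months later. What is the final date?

Advancing 18 weeks (= 126 days) from August 7, 2046:
August has 31 days, so 31 − 7 = 24 days remain after August 7, 2046; 126 − 24 = 102 left.
September 2046 has 30 days: 102 − 30 = 72 left.
October 2046 has 31 days: 72 − 31 = 41 left.
November 2046 has 30 days: 41 − 30 = 11 left.
11 days into December 2046 → December 11, 2046.
Adding 132 days from December 11, 2046:
December has 31 days, so 31 − 11 = 20 days remain after December 11, 2046; 132 − 20 = 112 left.
January 2047 has 31 days: 112 − 31 = 81 left.
February 2047 has 28 days (2047 is not a leap year): 81 − 28 = 53 left.
March 2047 has 31 days: 53 − 31 = 22 left.
22 days into April 2047 → April 22, 2047.
Counting forward 16 months from April 22, 2047:
month 4 + 16 = 20, which is month 8 of year 2048 → August 2048.
Day 22 is valid in August, giving August 22, 2048.
Advancing 16 months from August 22, 2048:
month 8 + 16 = 24, which is month 12 of year 2049 → December 2049.
Day 22 is valid in December, giving December 22, 2049.

December 22, 2049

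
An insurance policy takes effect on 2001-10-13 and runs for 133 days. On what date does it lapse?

Counting forward 133 days from October 13, 2001.
October has 31 days, so 31 − 13 = 18 days remain after October 13, 2001; 133 − 18 = 115 left.
November 2001 has 30 days: 115 − 30 = 85 left.
December 2001 has 31 days: 85 − 31 = 54 left.
January 2002 has 31 days: 54 − 31 = 23 left.
23 days into February 2002 → February 23, 2002.

February 23, 2002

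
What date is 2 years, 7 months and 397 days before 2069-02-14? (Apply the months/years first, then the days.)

Counting back 2 years, 7 months and 397 days from February 14, 2069: first the month/year part, then the days.
-2 years → 2067; month 2 − 7 = -5, which is month 7 of year 2066 → July 2066.
Day 14 is valid in July, giving July 14, 2066.
Now subtract 397 days from July 14, 2066.
Going back 14 days from July 14, 2066 reaches the end of the previous month; 397 − 14 = 383 left.
June 2066 has 30 days: 383 − 30 = 353 left.
May 2066 has 31 days: 353 − 31 = 322 left.
April 2066 has 30 days: 322 − 30 = 292 left.
March 2066 has 31 days: 292 − 31 = 261 left.
February 2066 has 28 days (2066 is not a leap year): 261 − 28 = 233 left.
January 2066 has 31 days: 233 − 31 = 202 left.
December 2065 has 31 days: 202 − 31 = 171 left.
November 2065 has 30 days: 171 − 30 = 141 left.
October 2065 has 31 days: 141 − 31 = 110 left.
September 2065 has 30 days: 110 − 30 = 80 left.
August 2065 has 31 days: 80 − 31 = 49 left.
July 2065 has 31 days: 49 − 31 = 18 left.
June 2065 has 30 days; 30 − 18 = 12 → June 12, 2065.

June 12, 2065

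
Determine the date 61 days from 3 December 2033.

February 2, 2034

Counting forward 61 days from December 3, 2033.
December has 31 days, so 31 − 3 = 28 days remain after December 3, 2033; 61 − 28 = 33 left.
January 2034 has 31 days: 33 − 31 = 2 left.
2 days into February 2034 → February 2, 2034.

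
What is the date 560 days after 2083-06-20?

Advancing 560 days from June 20, 2083.
June has 30 days, so 30 − 20 = 10 days remain after June 20, 2083; 560 − 10 = 550 left.
July 2083 has 31 days: 550 − 31 = 519 left.
August 2083 has 31 days: 519 − 31 = 488 left.
September 2083 has 30 days: 488 − 30 = 458 left.
October 2083 has 31 days: 458 − 31 = 427 left.
November 2083 has 30 days: 427 − 30 = 397 left.
December 2083 has 31 days: 397 − 31 = 366 left.
January 2084 has 31 days: 366 − 31 = 335 left.
February 2084 has 29 days (2084 is a leap year): 335 − 29 = 306 left.
March 2084 has 31 days: 306 − 31 = 275 left.
April 2084 has 30 days: 275 − 30 = 245 left.
May 2084 has 31 days: 245 − 31 = 214 left.
June 2084 has 30 days: 214 − 30 = 184 left.
July 2084 has 31 days: 184 − 31 = 153 left.
August 2084 has 31 days: 153 − 31 = 122 left.
September 2084 has 30 days: 122 − 30 = 92 left.
October 2084 has 31 days: 92 − 31 = 61 left.
November 2084 has 30 days: 61 − 30 = 31 left.
31 days into December 2084 → December 31, 2084.

December 31, 2084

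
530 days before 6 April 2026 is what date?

Counting back 530 days from April 6, 2026.
Going back 6 days from April 6, 2026 reaches the end of the previous month; 530 − 6 = 524 left.
March 2026 has 31 days: 524 − 31 = 493 left.
February 2026 has 28 days (2026 is not a leap year): 493 − 28 = 465 left.
January 2026 has 31 days: 465 − 31 = 434 left.
December 2025 has 31 days: 434 − 31 = 403 left.
November 2025 has 30 days: 403 − 30 = 373 left.
October 2025 has 31 days: 373 − 31 = 342 left.
September 2025 has 30 days: 342 − 30 = 312 left.
August 2025 has 31 days: 312 − 31 = 281 left.
July 2025 has 31 days: 281 − 31 = 250 left.
June 2025 has 30 days: 250 − 30 = 220 left.
May 2025 has 31 days: 220 − 31 = 189 left.
April 2025 has 30 days: 189 − 30 = 159 left.
March 2025 has 31 days: 159 − 31 = 128 left.
February 2025 has 28 days (2025 is not a leap year): 128 − 28 = 100 left.
January 2025 has 31 days: 100 − 31 = 69 left.
December 2024 has 31 days: 69 − 31 = 38 left.
November 2024 has 30 days: 38 − 30 = 8 left.
October 2024 has 31 days; 31 − 8 = 23 → October 23, 2024.

October 23, 2024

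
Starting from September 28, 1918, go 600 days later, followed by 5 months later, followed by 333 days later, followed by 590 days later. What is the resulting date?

May 1, 1923

Advancing 600 days from September 28, 1918:
September has 30 days, so 30 − 28 = 2 days remain after September 28, 1918; 600 − 2 = 598 left.
October 1918 has 31 days: 598 − 31 = 567 left.
November 1918 has 30 days: 567 − 30 = 537 left.
December 1918 has 31 days: 537 − 31 = 506 left.
January 1919 has 31 days: 506 − 31 = 475 left.
February 1919 has 28 days (1919 is not a leap year): 475 − 28 = 447 left.
March 1919 has 31 days: 447 − 31 = 416 left.
April 1919 has 30 days: 416 − 30 = 386 left.
May 1919 has 31 days: 386 − 31 = 355 left.
June 1919 has 30 days: 355 − 30 = 325 left.
July 1919 has 31 days: 325 − 31 = 294 left.
August 1919 has 31 days: 294 − 31 = 263 left.
September 1919 has 30 days: 263 − 30 = 233 left.
October 1919 has 31 days: 233 − 31 = 202 left.
November 1919 has 30 days: 202 − 30 = 172 left.
December 1919 has 31 days: 172 − 31 = 141 left.
January 1920 has 31 days: 141 − 31 = 110 left.
February 1920 has 29 days (1920 is a leap year): 110 − 29 = 81 left.
March 1920 has 31 days: 81 − 31 = 50 left.
April 1920 has 30 days: 50 − 30 = 20 left.
20 days into May 1920 → May 20, 1920.
Counting forward 5 months from May 20, 1920:
month 5 + 5 = 10 → October 1920.
Day 20 is valid in October, giving October 20, 1920.
Adding 333 days from October 20, 1920:
October has 31 days, so 31 − 20 = 11 days remain after October 20, 1920; 333 − 11 = 322 left.
November 1920 has 30 days: 322 − 30 = 292 left.
December 1920 has 31 days: 292 − 31 = 261 left.
January 1921 has 31 days: 261 − 31 = 230 left.
February 1921 has 28 days (1921 is not a leap year): 230 − 28 = 202 left.
March 1921 has 31 days: 202 − 31 = 171 left.
April 1921 has 30 days: 171 − 30 = 141 left.
May 1921 has 31 days: 141 − 31 = 110 left.
June 1921 has 30 days: 110 − 30 = 80 left.
July 1921 has 31 days: 80 − 31 = 49 left.
August 1921 has 31 days: 49 − 31 = 18 left.
18 days into September 1921 → September 18, 1921.
Advancing 590 days from September 18, 1921:
September has 30 days, so 30 − 18 = 12 days remain after September 18, 1921; 590 − 12 = 578 left.
October 1921 has 31 days: 578 − 31 = 547 left.
November 1921 has 30 days: 547 − 30 = 517 left.
December 1921 has 31 days: 517 − 31 = 486 left.
January 1922 has 31 days: 486 − 31 = 455 left.
February 1922 has 28 days (1922 is not a leap year): 455 − 28 = 427 left.
March 1922 has 31 days: 427 − 31 = 396 left.
April 1922 has 30 days: 396 − 30 = 366 left.
May 1922 has 31 days: 366 − 31 = 335 left.
June 1922 has 30 days: 335 − 30 = 305 left.
July 1922 has 31 days: 305 − 31 = 274 left.
August 1922 has 31 days: 274 − 31 = 243 left.
September 1922 has 30 days: 243 − 30 = 213 left.
October 1922 has 31 days: 213 − 31 = 182 left.
November 1922 has 30 days: 182 − 30 = 152 left.
December 1922 has 31 days: 152 − 31 = 121 left.
January 1923 has 31 days: 121 − 31 = 90 left.
February 1923 has 28 days (1923 is not a leap year): 90 − 28 = 62 left.
March 1923 has 31 days: 62 − 31 = 31 left.
April 1923 has 30 days: 31 − 30 = 1 left.
1 day into May 1923 → May 1, 1923.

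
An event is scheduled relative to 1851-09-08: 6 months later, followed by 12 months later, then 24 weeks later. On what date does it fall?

Advancing 6 months from September 8, 1851:
month 9 + 6 = 15, which is month 3 of year 1852 → March 1852.
Day 8 is valid in March, giving March 8, 1852.
Adding 12 months from March 8, 1852:
month 3 + 12 = 15, which is month 3 of year 1853 → March 1853.
Day 8 is valid in March, giving March 8, 1853.
Counting forward 24 weeks (= 168 days) from March 8, 1853:
March has 31 days, so 31 − 8 = 23 days remain after March 8, 1853; 168 − 23 = 145 left.
April 1853 has 30 days: 145 − 30 = 115 left.
May 1853 has 31 days: 115 − 31 = 84 left.
June 1853 has 30 days: 84 − 30 = 54 left.
July 1853 has 31 days: 54 − 31 = 23 left.
23 days into August 1853 → August 23, 1853.

August 23, 1853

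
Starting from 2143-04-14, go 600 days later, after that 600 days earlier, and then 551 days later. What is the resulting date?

October 16, 2144

Adding 600 days from April 14, 2143:
April has 30 days, so 30 − 14 = 16 days remain after April 14, 2143; 600 − 16 = 584 left.
May 2143 has 31 days: 584 − 31 = 553 left.
June 2143 has 30 days: 553 − 30 = 523 left.
July 2143 has 31 days: 523 − 31 = 492 left.
August 2143 has 31 days: 492 − 31 = 461 left.
September 2143 has 30 days: 461 − 30 = 431 left.
October 2143 has 31 days: 431 − 31 = 400 left.
November 2143 has 30 days: 400 − 30 = 370 left.
December 2143 has 31 days: 370 − 31 = 339 left.
January 2144 has 31 days: 339 − 31 = 308 left.
February 2144 has 29 days (2144 is a leap year): 308 − 29 = 279 left.
March 2144 has 31 days: 279 − 31 = 248 left.
April 2144 has 30 days: 248 − 30 = 218 left.
May 2144 has 31 days: 218 − 31 = 187 left.
June 2144 has 30 days: 187 − 30 = 157 left.
July 2144 has 31 days: 157 − 31 = 126 left.
August 2144 has 31 days: 126 − 31 = 95 left.
September 2144 has 30 days: 95 − 30 = 65 left.
October 2144 has 31 days: 65 − 31 = 34 left.
November 2144 has 30 days: 34 − 30 = 4 left.
4 days into December 2144 → December 4, 2144.
Counting back 600 days from December 4, 2144:
Going back 4 days from December 4, 2144 reaches the end of the previous month; 600 − 4 = 596 left.
November 2144 has 30 days: 596 − 30 = 566 left.
October 2144 has 31 days: 566 − 31 = 535 left.
September 2144 has 30 days: 535 − 30 = 505 left.
August 2144 has 31 days: 505 − 31 = 474 left.
July 2144 has 31 days: 474 − 31 = 443 left.
June 2144 has 30 days: 443 − 30 = 413 left.
May 2144 has 31 days: 413 − 31 = 382 left.
April 2144 has 30 days: 382 − 30 = 352 left.
March 2144 has 31 days: 352 − 31 = 321 left.
February 2144 has 29 days (2144 is a leap year): 321 − 29 = 292 left.
January 2144 has 31 days: 292 − 31 = 261 left.
December 2143 has 31 days: 261 − 31 = 230 left.
November 2143 has 30 days: 230 − 30 = 200 left.
October 2143 has 31 days: 200 − 31 = 169 left.
September 2143 has 30 days: 169 − 30 = 139 left.
August 2143 has 31 days: 139 − 31 = 108 left.
July 2143 has 31 days: 108 − 31 = 77 left.
June 2143 has 30 days: 77 − 30 = 47 left.
May 2143 has 31 days: 47 − 31 = 16 left.
April 2143 has 30 days; 30 − 16 = 14 → April 14, 2143.
Counting forward 551 days from April 14, 2143:
April has 30 days, so 30 − 14 = 16 days remain after April 14, 2143; 551 − 16 = 535 left.
May 2143 has 31 days: 535 − 31 = 504 left.
June 2143 has 30 days: 504 − 30 = 474 left.
July 2143 has 31 days: 474 − 31 = 443 left.
August 2143 has 31 days: 443 − 31 = 412 left.
September 2143 has 30 days: 412 − 30 = 382 left.
October 2143 has 31 days: 382 − 31 = 351 left.
November 2143 has 30 days: 351 − 30 = 321 left.
December 2143 has 31 days: 321 − 31 = 290 left.
January 2144 has 31 days: 290 − 31 = 259 left.
February 2144 has 29 days (2144 is a leap year): 259 − 29 = 230 left.
March 2144 has 31 days: 230 − 31 = 199 left.
April 2144 has 30 days: 199 − 30 = 169 left.
May 2144 has 31 days: 169 − 31 = 138 left.
June 2144 has 30 days: 138 − 30 = 108 left.
July 2144 has 31 days: 108 − 31 = 77 left.
August 2144 has 31 days: 77 − 31 = 46 left.
September 2144 has 30 days: 46 − 30 = 16 left.
16 days into October 2144 → October 16, 2144.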